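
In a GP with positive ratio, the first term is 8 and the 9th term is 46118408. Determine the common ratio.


r^(n-1) = aₙ/a₁
r^8 = 46118408/8 = 5764801
r = 5764801^(1/8)
= ±7; taking r > 0 gives r = 7

r = 7


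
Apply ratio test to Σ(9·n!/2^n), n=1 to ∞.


aₙ = 9·n!/2^n
a_{n+1}/aₙ = (n+1)!/2^(n+1) × 2^n/n!  (constant 9 cancels)
= (n+1)/2
L = lim(n→∞) (n+1)/2 = ∞
L > 1 → series DIVERGES

Diverges (ratio test: L = ∞ > 1)


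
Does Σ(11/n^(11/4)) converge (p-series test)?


p-series test: Σ c/n^p converges if p > 1, diverges if p ≤ 1 (constant c > 0 doesn't affect convergence).
p = 11/4
11/4 > 1 → CONVERGES

Converges (p = 11/4 > 1)


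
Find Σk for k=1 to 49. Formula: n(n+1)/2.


n(n+1)/2 = 49×50/2 = 2450/2 = 1225

Σk = 1225


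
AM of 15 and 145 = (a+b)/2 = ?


AM = (15 + 145)/2 = 160/2 = 80

AM = 80


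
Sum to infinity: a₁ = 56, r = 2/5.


S∞ = a₁/(1-r) = 56/(1 - 2/5)
= 56/(3/5)
= 280/3

S∞ = 280/3


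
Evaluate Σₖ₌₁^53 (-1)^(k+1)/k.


S = 1 - 1/2 + 1/3 - 1/4 + 1/5 - 1/6 + 1/7 - 1/8 ± ...
= 0.7025
(Full series converges to +ln(2) ≈ +0.6931)

S_53 = 0.7025


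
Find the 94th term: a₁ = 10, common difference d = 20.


aₙ = a₁ + (n-1)d
= 10 + (94-1)×20
= 10 + 1860
= 1870

a_94 = 1870


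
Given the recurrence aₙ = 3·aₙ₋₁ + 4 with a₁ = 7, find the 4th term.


Computing step by step:
a_1 = 7
a_2 = 25
a_3 = 79
a_4 = 241


a_4 = 241


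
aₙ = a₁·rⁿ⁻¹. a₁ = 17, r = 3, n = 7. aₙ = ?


aₙ = a₁·r^(n-1)
= 17×3^6
= 17×729
= 12393

a_7 = 12393


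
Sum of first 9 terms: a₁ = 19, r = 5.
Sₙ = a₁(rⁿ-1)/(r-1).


Sₙ = 19×(5^9 - 1)/(5 - 1)
= 19×(1953125 - 1)/4
= 19×1953124/4
= 9277339

S_9 = 9277339


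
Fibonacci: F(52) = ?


Fibonacci sequence: 1, 1, 2, 3, 5, 8, 13, 21, 34, 55, 89, ...
F(52) = 32951280099

F(52) = 32951280099


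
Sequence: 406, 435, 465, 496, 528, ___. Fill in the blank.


Pattern: triangular numbers: n(n+1)/2
Terms: 406, 435, 465, 496, 528
Next term = 561

Next term = 561


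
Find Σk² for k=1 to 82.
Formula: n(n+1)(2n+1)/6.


n = 82
n(n+1)(2n+1)/6 = 82×83×165/6
= 1122990/6 = 187165

Σk² = 187165


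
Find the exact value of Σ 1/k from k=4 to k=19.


Σₖ₌4^19 1/k = 1/4 + 1/5 + 1/6 + ... + 1/19
= 133033679/77597520
≈ 1.7144

Sum = 133033679/77597520 ≈ 1.7144


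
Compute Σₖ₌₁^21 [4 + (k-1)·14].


aₙ = 4 + (21-1)×14 = 284
Sₙ = n(a₁+aₙ)/2 = 21×(4+284)/2
= 21×288/2 = 3024

S_21 = 3024


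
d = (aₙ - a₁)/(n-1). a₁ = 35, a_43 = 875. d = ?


d = (aₙ - a₁)/(n-1)
= (875 - 35)/(43-1)
= 840/42 = 20

d = 20


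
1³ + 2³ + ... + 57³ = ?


n(n+1)/2 = 57×58/2 = 1653
Σk³ = 1653² = 2732409

Σk³ = 2732409


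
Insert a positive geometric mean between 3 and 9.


GM = √(3×9) = √27 = 5.1962

GM = 5.1962


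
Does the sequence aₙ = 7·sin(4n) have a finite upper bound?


For all n, -1 ≤ sin(4n) ≤ 1, so -7 ≤ 7·sin(4n) ≤ 7
Lower bound: -7, Upper bound: 7
The sequence IS bounded

Bounded (-7 ≤ aₙ ≤ 7)


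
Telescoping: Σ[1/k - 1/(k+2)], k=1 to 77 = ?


Telescoping with gap 2: two head and two tail terms survive.
= (1 + 1/2) - (1/78 + 1/79)
= 3/2 - 1/78 - 1/79 = 4543/3081

Sum = 4543/3081


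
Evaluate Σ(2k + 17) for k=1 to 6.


Σ(2k+17) = 2·Σk + 17·n
= 2·21 + 17·6
= 42 + 102 = 144

Σ = 144


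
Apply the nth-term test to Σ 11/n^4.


lim(n→∞) 11/n^4 = 0
lim aₙ = 0 → nth-term test is INCONCLUSIVE
(Need other tests; this is actually a convergent p-series with p=4 > 1)

Inconclusive (lim aₙ = 0; need another test)


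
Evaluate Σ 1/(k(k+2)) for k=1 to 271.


1/(k(k+2)) = (1/2)·(1/k - 1/(k+2)) (partial fractions)
Telescoping: Σ = (1/2)·(1 + 1/2 - 1/272 - 1/273) = 110839/148512

Sum = 110839/148512


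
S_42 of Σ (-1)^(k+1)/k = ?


S = 1 - 1/2 + 1/3 - 1/4 + 1/5 - 1/6 + 1/7 - 1/8 ± ...
= 0.6814
(Full series converges to +ln(2) ≈ +0.6931)

S_42 = 0.6814


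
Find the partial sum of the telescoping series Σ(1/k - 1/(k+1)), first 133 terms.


Telescoping: adjacent terms cancel.
= 1/1 - 1/134
= 1 - 1/134 = 133/134

Sum = 133/134


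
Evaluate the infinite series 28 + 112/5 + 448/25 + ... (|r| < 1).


S∞ = a₁/(1-r) = 28/(1 - 4/5)
= 28/(1/5)
= 140

S∞ = 140


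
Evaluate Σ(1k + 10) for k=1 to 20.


Σ(1k+10) = 1·Σk + 10·n
= 1·210 + 10·20
= 210 + 200 = 410

Σ = 410


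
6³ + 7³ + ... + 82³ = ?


Σₖ₌6^82 k³ = [82·83/2]² − [5·6/2]²
= 11580409 − 225 = 11580184

Σk³ = 11580184


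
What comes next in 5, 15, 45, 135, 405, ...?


Pattern: geometric (r=3)
Terms: 5, 15, 45, 135, 405
Next term = 1215

Next term = 1215


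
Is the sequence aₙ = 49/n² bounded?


a₁ = 49, a₂ = 49/4, a₃ = 49/9, ...
0 < aₙ ≤ 49 for all n ≥ 1
The sequence IS bounded

Bounded (0 < aₙ ≤ 49)


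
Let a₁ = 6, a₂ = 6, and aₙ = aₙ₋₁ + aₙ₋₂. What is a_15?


Computing iteratively: 6, 6, 12, 18, 30, 48, 78, 126, 204, 330, 534, 864, ...
a_15 = 3660

a_15 = 3660


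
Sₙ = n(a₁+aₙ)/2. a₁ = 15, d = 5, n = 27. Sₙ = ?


aₙ = 15 + (27-1)×5 = 145
Sₙ = n(a₁+aₙ)/2 = 27×(15+145)/2
= 27×160/2 = 2160

S_27 = 2160


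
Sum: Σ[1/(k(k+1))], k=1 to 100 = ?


1/(k(k+1)) = 1/k - 1/(k+1) (partial fractions)
Telescoping: Σ = 1 - 1/101 = 100/101

Sum = 100/101


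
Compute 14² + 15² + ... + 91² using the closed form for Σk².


Σₖ₌14^91 k² = Σₖ₌₁^91 k² − Σₖ₌₁^13 k²
= 91·92·183/6 − 13·14·27/6
= 255346 − 819 = 254527

Σk² = 254527


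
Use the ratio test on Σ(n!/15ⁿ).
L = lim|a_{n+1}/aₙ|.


aₙ = n!/15^n
a_{n+1}/aₙ = (n+1)!/15^(n+1) × 15^n/n!
= (n+1)/15
L = lim(n→∞) (n+1)/15 = ∞
L > 1 → series DIVERGES

Diverges (ratio test: L = ∞ > 1)


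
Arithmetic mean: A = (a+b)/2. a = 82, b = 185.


AM = (82 + 185)/2 = 267/2 = 133.5

AM = 133.5


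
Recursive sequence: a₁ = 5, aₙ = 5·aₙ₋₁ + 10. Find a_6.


Computing step by step:
a_1 = 5
a_2 = 35
a_3 = 185
a_4 = 935
a_5 = 4685
a_6 = 23435


a_6 = 23435


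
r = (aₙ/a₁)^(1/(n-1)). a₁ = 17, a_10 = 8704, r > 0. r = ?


r^(n-1) = aₙ/a₁
r^9 = 8704/17 = 512
r = 512^(1/9)
= 2

r = 2


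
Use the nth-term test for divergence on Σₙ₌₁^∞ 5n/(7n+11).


lim(n→∞) 5n/(7n+11) = 5/7 = 5/7  (divide numerator and denominator by n)
lim aₙ = 5/7 ≠ 0 → series DIVERGES

Diverges (lim aₙ = 5/7 ≠ 0)


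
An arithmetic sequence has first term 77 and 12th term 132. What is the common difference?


d = (aₙ - a₁)/(n-1)
= (132 - 77)/(12-1)
= 55/11 = 5

d = 5


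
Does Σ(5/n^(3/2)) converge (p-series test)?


p-series test: Σ c/n^p converges if p > 1, diverges if p ≤ 1 (constant c > 0 doesn't affect convergence).
p = 3/2
3/2 > 1 → CONVERGES

Converges (p = 3/2 > 1)


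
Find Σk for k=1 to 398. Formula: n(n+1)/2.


n(n+1)/2 = 398×399/2 = 158802/2 = 79401

Σk = 79401


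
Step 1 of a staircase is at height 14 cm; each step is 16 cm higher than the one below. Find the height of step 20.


aₙ = a₁ + (n-1)d
= 14 + (20-1)×16
= 14 + 304
= 318

a_20 = 318


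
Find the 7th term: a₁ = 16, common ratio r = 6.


aₙ = a₁·r^(n-1)
= 16×6^6
= 16×46656
= 746496

a_7 = 746496


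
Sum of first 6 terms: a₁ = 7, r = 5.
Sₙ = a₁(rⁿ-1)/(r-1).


Sₙ = 7×(5^6 - 1)/(5 - 1)
= 7×(15625 - 1)/4
= 7×15624/4
= 27342

S_6 = 27342


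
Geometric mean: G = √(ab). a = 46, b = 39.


GM = √(46×39) = √1794 = 42.3556

GM = 42.3556


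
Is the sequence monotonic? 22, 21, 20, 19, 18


Differences: -1, -1, -1, -1
All differences < 0 → strictly DECREASING

Monotonically decreasing


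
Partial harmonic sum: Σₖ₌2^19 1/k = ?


Σₖ₌2^19 1/k = 1/2 + 1/3 + 1/4 + ... + 1/19
= 197698279/77597520
≈ 2.5477

Sum = 197698279/77597520 ≈ 2.5477


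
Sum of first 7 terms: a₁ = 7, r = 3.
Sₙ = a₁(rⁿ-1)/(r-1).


Sₙ = 7×(3^7 - 1)/(3 - 1)
= 7×(2187 - 1)/2
= 7×2186/2
= 7651

S_7 = 7651


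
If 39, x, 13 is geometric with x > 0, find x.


GM = √(39×13) = √507 = 22.5167

GM = 22.5167


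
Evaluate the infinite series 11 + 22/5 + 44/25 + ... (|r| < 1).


S∞ = a₁/(1-r) = 11/(1 - 2/5)
= 11/(3/5)
= 55/3

S∞ = 55/3


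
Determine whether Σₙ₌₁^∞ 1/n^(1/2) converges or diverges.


p-series test: Σ c/n^p converges if p > 1, diverges if p ≤ 1 (constant c > 0 doesn't affect convergence).
p = 1/2
1/2 ≤ 1 → DIVERGES

Diverges (p = 1/2 ≤ 1)


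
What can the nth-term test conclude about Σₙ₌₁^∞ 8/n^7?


lim(n→∞) 8/n^7 = 0
lim aₙ = 0 → nth-term test is INCONCLUSIVE
(Need other tests; this is actually a convergent p-series with p=7 > 1)

Inconclusive (lim aₙ = 0; need another test)


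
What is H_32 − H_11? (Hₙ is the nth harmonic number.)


Σₖ₌12^32 1/k = 1/12 + 1/13 + 1/14 + ... + 1/32
= 149980107719459/144403552893600
≈ 1.0386

Sum = 149980107719459/144403552893600 ≈ 1.0386


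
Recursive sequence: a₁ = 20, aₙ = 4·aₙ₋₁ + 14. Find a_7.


Computing step by step:
a_1 = 20
a_2 = 94
a_3 = 390
a_4 = 1574
a_5 = 6310
a_6 = 25254
a_7 = 101030


a_7 = 101030


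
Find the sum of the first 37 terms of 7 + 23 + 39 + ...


aₙ = 7 + (37-1)×16 = 583
Sₙ = n(a₁+aₙ)/2 = 37×(7+583)/2
= 37×590/2 = 10915

S_37 = 10915


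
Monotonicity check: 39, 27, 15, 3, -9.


Differences: -12, -12, -12, -12
All differences < 0 → strictly DECREASING

Monotonically decreasing


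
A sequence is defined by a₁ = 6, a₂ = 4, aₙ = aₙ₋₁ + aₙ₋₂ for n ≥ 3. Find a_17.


Computing iteratively: 6, 4, 10, 14, 24, 38, 62, 100, 162, 262, 424, 686, ...
a_17 = 7608

a_17 = 7608


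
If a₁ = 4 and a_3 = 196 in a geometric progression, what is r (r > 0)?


r^(n-1) = aₙ/a₁
r^2 = 196/4 = 49
r = 49^(1/2)
= ±7; taking r > 0 gives r = 7

r = 7


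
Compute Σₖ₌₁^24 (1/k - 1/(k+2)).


Telescoping with gap 2: two head and two tail terms survive.
= (1 + 1/2) - (1/25 + 1/26)
= 3/2 - 1/25 - 1/26 = 462/325

Sum = 462/325


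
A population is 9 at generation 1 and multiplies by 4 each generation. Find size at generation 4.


aₙ = a₁·r^(n-1)
= 9×4^3
= 9×64
= 576

a_4 = 576


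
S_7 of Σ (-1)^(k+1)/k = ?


S = 1 - 1/2 + 1/3 - 1/4 + 1/5 - 1/6 + 1/7
= 0.7595
(Full series converges to +ln(2) ≈ +0.6931)

S_7 = 0.7595


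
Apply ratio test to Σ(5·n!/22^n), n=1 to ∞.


aₙ = 5·n!/22^n
a_{n+1}/aₙ = (n+1)!/22^(n+1) × 22^n/n!  (constant 5 cancels)
= (n+1)/22
L = lim(n→∞) (n+1)/22 = ∞
L > 1 → series DIVERGES

Diverges (ratio test: L = ∞ > 1)


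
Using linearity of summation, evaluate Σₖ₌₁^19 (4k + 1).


Σ(4k+1) = 4·Σk + 1·n
= 4·190 + 1·19
= 760 + 19 = 779

Σ = 779


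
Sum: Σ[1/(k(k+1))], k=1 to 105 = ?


1/(k(k+1)) = 1/k - 1/(k+1) (partial fractions)
Telescoping: Σ = 1 - 1/106 = 105/106

Sum = 105/106


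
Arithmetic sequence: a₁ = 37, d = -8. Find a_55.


aₙ = a₁ + (n-1)d
= 37 + (55-1)×-8
= 37 - 432
= -395

a_55 = -395


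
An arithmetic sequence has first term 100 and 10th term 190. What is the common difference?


d = (aₙ - a₁)/(n-1)
= (190 - 100)/(10-1)
= 90/9 = 10

d = 10


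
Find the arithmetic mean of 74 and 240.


AM = (74 + 240)/2 = 314/2 = 157

AM = 157


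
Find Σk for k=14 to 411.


Σₖ₌14^411 k = Σₖ₌₁^411 k − Σₖ₌₁^13 k
= 411·412/2 − 13·14/2
= 84666 − 91 = 84575

Σk = 84575


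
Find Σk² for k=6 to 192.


Σₖ₌6^192 k² = Σₖ₌₁^192 k² − Σₖ₌₁^5 k²
= 192·193·385/6 − 5·6·11/6
= 2377760 − 55 = 2377705

Σk² = 2377705


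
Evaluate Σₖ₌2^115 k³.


Σₖ₌2^115 k³ = [115·116/2]² − [1·2/2]²
= 44488900 − 1 = 44488899

Σk³ = 44488899


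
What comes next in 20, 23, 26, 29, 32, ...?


Pattern: arithmetic (d=3)
Terms: 20, 23, 26, 29, 32
Next term = 35

Next term = 35


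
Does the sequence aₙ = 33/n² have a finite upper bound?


a₁ = 33, a₂ = 33/4, a₃ = 33/9, ...
0 < aₙ ≤ 33 for all n ≥ 1
The sequence IS bounded

Bounded (0 < aₙ ≤ 33)


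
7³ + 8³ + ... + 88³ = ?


Σₖ₌7^88 k³ = [88·89/2]² − [6·7/2]²
= 15335056 − 441 = 15334615

Σk³ = 15334615


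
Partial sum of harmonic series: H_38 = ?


H_38 = 1/1 + 1/2 + 1/3 + ... + 1/38
= 2053580969474233/485721041551200
≈ 4.2279

H_38 = 2053580969474233/485721041551200 ≈ 4.2279


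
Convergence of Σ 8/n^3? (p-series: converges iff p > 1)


p-series test: Σ c/n^p converges if p > 1, diverges if p ≤ 1 (constant c > 0 doesn't affect convergence).
p = 3
3 > 1 → CONVERGES

Converges (p = 3 > 1)


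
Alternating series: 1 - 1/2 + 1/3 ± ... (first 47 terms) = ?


S = 1 - 1/2 + 1/3 - 1/4 + 1/5 - 1/6 + 1/7 - 1/8 ± ...
= 0.7037
(Full series converges to +ln(2) ≈ +0.6931)

S_47 = 0.7037


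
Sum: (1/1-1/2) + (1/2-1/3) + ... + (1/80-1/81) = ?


Telescoping: adjacent terms cancel.
= 1/1 - 1/81
= 1 - 1/81 = 80/81

Sum = 80/81


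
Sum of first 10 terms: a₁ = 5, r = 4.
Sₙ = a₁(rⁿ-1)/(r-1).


Sₙ = 5×(4^10 - 1)/(4 - 1)
= 5×(1048576 - 1)/3
= 5×1048575/3
= 1747625

S_10 = 1747625


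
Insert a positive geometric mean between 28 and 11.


GM = √(28×11) = √308 = 17.5499

GM = 17.5499


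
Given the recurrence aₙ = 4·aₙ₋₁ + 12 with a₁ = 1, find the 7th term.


Computing step by step:
a_1 = 1
a_2 = 16
a_3 = 76
a_4 = 316
a_5 = 1276
a_6 = 5116
a_7 = 20476


a_7 = 20476


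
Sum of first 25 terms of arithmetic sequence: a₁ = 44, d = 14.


aₙ = 44 + (25-1)×14 = 380
Sₙ = n(a₁+aₙ)/2 = 25×(44+380)/2
= 25×424/2 = 5300

S_25 = 5300


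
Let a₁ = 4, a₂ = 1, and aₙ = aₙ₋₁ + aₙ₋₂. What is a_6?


Computing iteratively: 4, 1, 5, 6, 11, 17
a_6 = 17

a_6 = 17


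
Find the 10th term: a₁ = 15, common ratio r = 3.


aₙ = a₁·r^(n-1)
= 15×3^9
= 15×19683
= 295245

a_10 = 295245


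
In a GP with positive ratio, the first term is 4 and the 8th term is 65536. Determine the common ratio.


r^(n-1) = aₙ/a₁
r^7 = 65536/4 = 16384
r = 16384^(1/7)
= 4

r = 4


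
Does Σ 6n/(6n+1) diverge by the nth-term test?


lim(n→∞) 6n/(6n+1) = 6/6 = 1  (divide numerator and denominator by n)
lim aₙ = 1 ≠ 0 → series DIVERGES

Diverges (lim aₙ = 1 ≠ 0)


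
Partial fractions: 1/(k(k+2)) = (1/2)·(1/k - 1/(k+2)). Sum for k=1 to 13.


1/(k(k+2)) = (1/2)·(1/k - 1/(k+2)) (partial fractions)
Telescoping: Σ = (1/2)·(1 + 1/2 - 1/14 - 1/15) = 143/210

Sum = 143/210


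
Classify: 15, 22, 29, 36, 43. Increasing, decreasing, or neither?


Differences: 7, 7, 7, 7
All differences > 0 → strictly INCREASING

Monotonically increasing


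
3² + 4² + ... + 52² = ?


Σₖ₌3^52 k² = Σₖ₌₁^52 k² − Σₖ₌₁^2 k²
= 52·53·105/6 − 2·3·5/6
= 48230 − 5 = 48225

Σk² = 48225


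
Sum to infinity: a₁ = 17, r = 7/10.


S∞ = a₁/(1-r) = 17/(1 - 7/10)
= 17/(3/10)
= 170/3

S∞ = 170/3


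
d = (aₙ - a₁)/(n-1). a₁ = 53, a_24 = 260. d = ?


d = (aₙ - a₁)/(n-1)
= (260 - 53)/(24-1)
= 207/23 = 9

d = 9


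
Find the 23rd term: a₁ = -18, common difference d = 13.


aₙ = a₁ + (n-1)d
= -18 + (23-1)×13
= -18 + 286
= 268

a_23 = 268


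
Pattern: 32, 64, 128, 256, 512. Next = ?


Pattern: powers of 2: 2ⁿ
Terms: 32, 64, 128, 256, 512
Next term = 1024

Next term = 1024


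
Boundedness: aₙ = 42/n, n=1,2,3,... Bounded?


a₁ = 42, a₂ = 42/2, a₃ = 42/3, ...
0 < aₙ ≤ 42 for all n ≥ 1
Lower bound: 0, Upper bound: 42
The sequence IS bounded

Bounded (0 < aₙ ≤ 42)


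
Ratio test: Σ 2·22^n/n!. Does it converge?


aₙ = 2·22^n/n!
a_{n+1}/aₙ = 22^(n+1)/(n+1)! × n!/22^n  (constant 2 cancels)
= 22/(n+1)
L = lim(n→∞) 22/(n+1) = 0
L < 1 → series CONVERGES

Converges (ratio test: L = 0 < 1)


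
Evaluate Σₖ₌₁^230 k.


n(n+1)/2 = 230×231/2 = 53130/2 = 26565

Σk = 26565


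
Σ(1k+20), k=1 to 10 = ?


Σ(1k+20) = 1·Σk + 20·n
= 1·55 + 20·10
= 55 + 200 = 255

Σ = 255


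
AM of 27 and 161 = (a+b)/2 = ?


AM = (27 + 161)/2 = 188/2 = 94

AM = 94


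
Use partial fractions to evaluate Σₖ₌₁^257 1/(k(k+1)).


1/(k(k+1)) = 1/k - 1/(k+1) (partial fractions)
Telescoping: Σ = 1 - 1/258 = 257/258

Sum = 257/258


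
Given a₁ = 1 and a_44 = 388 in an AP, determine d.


d = (aₙ - a₁)/(n-1)
= (388 - 1)/(44-1)
= 387/43 = 9

d = 9


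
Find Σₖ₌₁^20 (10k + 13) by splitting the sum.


Σ(10k+13) = 10·Σk + 13·n
= 10·210 + 13·20
= 2100 + 260 = 2360

Σ = 2360


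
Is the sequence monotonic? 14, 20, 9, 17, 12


Differences: 6, -11, 8, -5
Difference at position 1 is +6 (> 0) but position 2 is -11 (< 0) — sequence both rises and falls
→ NOT monotonic

Not monotonic


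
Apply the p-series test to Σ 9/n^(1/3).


p-series test: Σ c/n^p converges if p > 1, diverges if p ≤ 1 (constant c > 0 doesn't affect convergence).
p = 1/3
1/3 ≤ 1 → DIVERGES

Diverges (p = 1/3 ≤ 1)


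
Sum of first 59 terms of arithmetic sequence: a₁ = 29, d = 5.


aₙ = 29 + (59-1)×5 = 319
Sₙ = n(a₁+aₙ)/2 = 59×(29+319)/2
= 59×348/2 = 10266

S_59 = 10266


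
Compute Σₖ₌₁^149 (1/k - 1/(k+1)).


Telescoping: adjacent terms cancel.
= 1/1 - 1/150
= 1 - 1/150 = 149/150

Sum = 149/150


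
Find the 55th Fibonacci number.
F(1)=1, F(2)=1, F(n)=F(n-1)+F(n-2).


Fibonacci sequence: 1, 1, 2, 3, 5, 8, 13, 21, 34, 55, 89, ...
F(55) = 139583862445

F(55) = 139583862445


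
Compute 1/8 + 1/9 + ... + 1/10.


Σₖ₌8^10 1/k = 1/8 + 1/9 + 1/10
= 121/360
≈ 0.3361

Sum = 121/360 ≈ 0.3361


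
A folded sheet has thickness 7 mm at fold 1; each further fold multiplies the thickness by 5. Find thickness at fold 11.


aₙ = a₁·r^(n-1)
= 7×5^10
= 7×9765625
= 68359375

a_11 = 68359375


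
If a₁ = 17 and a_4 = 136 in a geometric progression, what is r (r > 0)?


r^(n-1) = aₙ/a₁
r^3 = 136/17 = 8
r = 8^(1/3)
= 2

r = 2


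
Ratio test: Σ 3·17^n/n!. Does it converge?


aₙ = 3·17^n/n!
a_{n+1}/aₙ = 17^(n+1)/(n+1)! × n!/17^n  (constant 3 cancels)
= 17/(n+1)
L = lim(n→∞) 17/(n+1) = 0
L < 1 → series CONVERGES

Converges (ratio test: L = 0 < 1)


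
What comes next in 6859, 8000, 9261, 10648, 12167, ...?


Pattern: perfect cubes: n³
Terms: 6859, 8000, 9261, 10648, 12167
Next term = 13824

Next term = 13824


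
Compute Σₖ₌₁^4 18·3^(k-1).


Sₙ = 18×(3^4 - 1)/(3 - 1)
= 18×(81 - 1)/2
= 18×80/2
= 720

S_4 = 720


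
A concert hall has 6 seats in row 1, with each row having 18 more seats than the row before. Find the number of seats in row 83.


aₙ = a₁ + (n-1)d
= 6 + (83-1)×18
= 6 + 1476
= 1482

a_83 = 1482


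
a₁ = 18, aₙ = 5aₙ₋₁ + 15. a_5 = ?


Computing step by step:
a_1 = 18
a_2 = 105
a_3 = 540
a_4 = 2715
a_5 = 13590


a_5 = 13590


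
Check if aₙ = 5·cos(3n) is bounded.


For all n, -1 ≤ cos(3n) ≤ 1, so -5 ≤ 5·cos(3n) ≤ 5
Lower bound: -5, Upper bound: 5
The sequence IS bounded

Bounded (-5 ≤ aₙ ≤ 5)


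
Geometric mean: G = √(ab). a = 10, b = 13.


GM = √(10×13) = √130 = 11.4018

GM = 11.4018


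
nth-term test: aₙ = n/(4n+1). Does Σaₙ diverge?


lim(n→∞) n/(4n+1) = 1/4 = 1/4  (divide numerator and denominator by n)
lim aₙ = 1/4 ≠ 0 → series DIVERGES

Diverges (lim aₙ = 1/4 ≠ 0)


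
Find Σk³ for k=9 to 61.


Σₖ₌9^61 k³ = [61·62/2]² − [8·9/2]²
= 3575881 − 1296 = 3574585

Σk³ = 3574585


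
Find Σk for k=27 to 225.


Σₖ₌27^225 k = Σₖ₌₁^225 k − Σₖ₌₁^26 k
= 225·226/2 − 26·27/2
= 25425 − 351 = 25074

Σk = 25074


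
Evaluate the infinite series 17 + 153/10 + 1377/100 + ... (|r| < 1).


S∞ = a₁/(1-r) = 17/(1 - 9/10)
= 17/(1/10)
= 170

S∞ = 170


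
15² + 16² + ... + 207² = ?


Σₖ₌15^207 k² = Σₖ₌₁^207 k² − Σₖ₌₁^14 k²
= 207·208·415/6 − 14·15·29/6
= 2978040 − 1015 = 2977025

Σk² = 2977025


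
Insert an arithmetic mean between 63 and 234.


AM = (63 + 234)/2 = 297/2 = 148.5

AM = 148.5


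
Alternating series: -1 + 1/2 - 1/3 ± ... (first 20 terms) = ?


S = -1 + 1/2 - 1/3 + 1/4 - 1/5 + 1/6 - 1/7 + 1/8 ± ...
= -0.6688
(Full series converges to -ln(2) ≈ -0.6931)

S_20 = -0.6688


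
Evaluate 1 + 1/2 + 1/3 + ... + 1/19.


H_19 = 1/1 + 1/2 + 1/3 + ... + 1/19
= 275295799/77597520
≈ 3.5477

H_19 = 275295799/77597520 ≈ 3.5477


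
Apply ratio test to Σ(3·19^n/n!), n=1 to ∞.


aₙ = 3·19^n/n!
a_{n+1}/aₙ = 19^(n+1)/(n+1)! × n!/19^n  (constant 3 cancels)
= 19/(n+1)
L = lim(n→∞) 19/(n+1) = 0
L < 1 → series CONVERGES

Converges (ratio test: L = 0 < 1)


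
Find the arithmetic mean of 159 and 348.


AM = (159 + 348)/2 = 507/2 = 253.5

AM = 253.5


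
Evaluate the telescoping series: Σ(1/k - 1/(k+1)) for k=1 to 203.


Telescoping: adjacent terms cancel.
= 1/1 - 1/204
= 1 - 1/204 = 203/204

Sum = 203/204


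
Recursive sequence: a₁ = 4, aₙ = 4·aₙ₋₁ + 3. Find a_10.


Computing step by step:
a_1 = 4
a_2 = 19
a_3 = 79
a_4 = 319
a_5 = 1279
a_6 = 5119
a_7 = 20479
a_8 = 81919
a_9 = 327679
a_10 = 1310719


a_10 = 1310719


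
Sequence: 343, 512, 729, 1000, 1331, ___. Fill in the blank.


Pattern: perfect cubes: n³
Terms: 343, 512, 729, 1000, 1331
Next term = 1728

Next term = 1728


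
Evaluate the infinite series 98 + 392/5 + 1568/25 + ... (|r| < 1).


S∞ = a₁/(1-r) = 98/(1 - 4/5)
= 98/(1/5)
= 490

S∞ = 490


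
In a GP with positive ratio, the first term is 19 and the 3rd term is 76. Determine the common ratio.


r^(n-1) = aₙ/a₁
r^2 = 76/19 = 4
r = 4^(1/2)
= ±2; taking r > 0 gives r = 2

r = 2


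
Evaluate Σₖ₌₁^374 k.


n(n+1)/2 = 374×375/2 = 140250/2 = 70125

Σk = 70125


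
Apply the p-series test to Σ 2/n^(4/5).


p-series test: Σ c/n^p converges if p > 1, diverges if p ≤ 1 (constant c > 0 doesn't affect convergence).
p = 4/5
4/5 ≤ 1 → DIVERGES

Diverges (p = 4/5 ≤ 1)


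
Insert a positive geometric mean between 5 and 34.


GM = √(5×34) = √170 = 13.0384

GM = 13.0384


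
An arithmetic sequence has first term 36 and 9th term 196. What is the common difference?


d = (aₙ - a₁)/(n-1)
= (196 - 36)/(9-1)
= 160/8 = 20

d = 20


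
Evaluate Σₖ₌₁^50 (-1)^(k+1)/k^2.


S = 1 - 1/4 + 1/9 - 1/16 + 1/25 - 1/36 + 1/49 - 1/64 ± ...
= 0.8223
(Full series converges to +π²/12 ≈ +0.8225)

S_50 = 0.8223


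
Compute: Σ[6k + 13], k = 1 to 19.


Σ(6k+13) = 6·Σk + 13·n
= 6·190 + 13·19
= 1140 + 247 = 1387

Σ = 1387


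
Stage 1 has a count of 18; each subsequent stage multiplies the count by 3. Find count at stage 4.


aₙ = a₁·r^(n-1)
= 18×3^3
= 18×27
= 486

a_4 = 486


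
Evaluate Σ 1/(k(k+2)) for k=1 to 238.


1/(k(k+2)) = (1/2)·(1/k - 1/(k+2)) (partial fractions)
Telescoping: Σ = (1/2)·(1 + 1/2 - 1/239 - 1/240) = 85561/114720

Sum = 85561/114720


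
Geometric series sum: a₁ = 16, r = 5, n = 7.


Sₙ = 16×(5^7 - 1)/(5 - 1)
= 16×(78125 - 1)/4
= 16×78124/4
= 312496

S_7 = 312496


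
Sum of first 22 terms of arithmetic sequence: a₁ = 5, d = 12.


aₙ = 5 + (22-1)×12 = 257
Sₙ = n(a₁+aₙ)/2 = 22×(5+257)/2
= 22×262/2 = 2882

S_22 = 2882


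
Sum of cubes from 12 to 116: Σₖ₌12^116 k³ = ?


Σₖ₌12^116 k³ = [116·117/2]² − [11·12/2]²
= 46049796 − 4356 = 46045440

Σk³ = 46045440


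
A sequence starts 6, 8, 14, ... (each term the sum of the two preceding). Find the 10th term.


Computing iteratively: 6, 8, 14, 22, 36, 58, 94, 152, 246, 398
a_10 = 398

a_10 = 398


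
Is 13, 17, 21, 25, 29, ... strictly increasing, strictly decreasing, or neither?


Differences: 4, 4, 4, 4
All differences > 0 → strictly INCREASING

Monotonically increasing


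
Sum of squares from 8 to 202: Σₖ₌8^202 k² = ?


Σₖ₌8^202 k² = Σₖ₌₁^202 k² − Σₖ₌₁^7 k²
= 202·203·405/6 − 7·8·15/6
= 2767905 − 140 = 2767765

Σk² = 2767765


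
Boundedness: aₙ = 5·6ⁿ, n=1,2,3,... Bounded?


aₙ = 5·6ⁿ → as n→∞, aₙ→∞ (since base 6 > 1)
No finite upper bound exists
The sequence is UNBOUNDED

Unbounded (aₙ → ∞ as n → ∞)


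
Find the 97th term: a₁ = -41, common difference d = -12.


aₙ = a₁ + (n-1)d
= -41 + (97-1)×-12
= -41 - 1152
= -1193

a_97 = -1193


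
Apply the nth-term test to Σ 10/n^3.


lim(n→∞) 10/n^3 = 0
lim aₙ = 0 → nth-term test is INCONCLUSIVE
(Need other tests; this is actually a convergent p-series with p=3 > 1)

Inconclusive (lim aₙ = 0; need another test)


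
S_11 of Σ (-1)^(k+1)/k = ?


S = 1 - 1/2 + 1/3 - 1/4 + 1/5 - 1/6 + 1/7 - 1/8 ± ...
= 0.7365
(Full series converges to +ln(2) ≈ +0.6931)

S_11 = 0.7365


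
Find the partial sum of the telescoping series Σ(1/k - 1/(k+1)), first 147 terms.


Telescoping: adjacent terms cancel.
= 1/1 - 1/148
= 1 - 1/148 = 147/148

Sum = 147/148


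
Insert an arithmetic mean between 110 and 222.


AM = (110 + 222)/2 = 332/2 = 166

AM = 166


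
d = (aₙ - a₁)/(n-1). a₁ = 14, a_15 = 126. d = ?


d = (aₙ - a₁)/(n-1)
= (126 - 14)/(15-1)
= 112/14 = 8

d = 8


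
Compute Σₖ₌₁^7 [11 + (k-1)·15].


aₙ = 11 + (7-1)×15 = 101
Sₙ = n(a₁+aₙ)/2 = 7×(11+101)/2
= 7×112/2 = 392

S_7 = 392


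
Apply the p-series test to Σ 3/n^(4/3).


p-series test: Σ c/n^p converges if p > 1, diverges if p ≤ 1 (constant c > 0 doesn't affect convergence).
p = 4/3
4/3 > 1 → CONVERGES

Converges (p = 4/3 > 1)


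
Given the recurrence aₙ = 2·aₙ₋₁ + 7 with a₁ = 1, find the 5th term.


Computing step by step:
a_1 = 1
a_2 = 9
a_3 = 25
a_4 = 57
a_5 = 121


a_5 = 121


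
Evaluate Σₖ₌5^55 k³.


Σₖ₌5^55 k³ = [55·56/2]² − [4·5/2]²
= 2371600 − 100 = 2371500

Σk³ = 2371500


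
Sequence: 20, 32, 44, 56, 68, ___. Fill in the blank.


Pattern: arithmetic (d=12)
Terms: 20, 32, 44, 56, 68
Next term = 80

Next term = 80


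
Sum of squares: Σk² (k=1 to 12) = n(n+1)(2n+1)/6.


n = 12
n(n+1)(2n+1)/6 = 12×13×25/6
= 3900/6 = 650

Σk² = 650


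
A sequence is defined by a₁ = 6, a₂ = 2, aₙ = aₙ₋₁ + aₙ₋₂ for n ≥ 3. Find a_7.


Computing iteratively: 6, 2, 8, 10, 18, 28, 46
a_7 = 46

a_7 = 46


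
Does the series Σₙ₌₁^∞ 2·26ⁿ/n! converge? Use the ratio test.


aₙ = 2·26^n/n!
a_{n+1}/aₙ = 26^(n+1)/(n+1)! × n!/26^n  (constant 2 cancels)
= 26/(n+1)
L = lim(n→∞) 26/(n+1) = 0
L < 1 → series CONVERGES

Converges (ratio test: L = 0 < 1)


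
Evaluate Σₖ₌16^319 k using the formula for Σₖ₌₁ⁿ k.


Σₖ₌16^319 k = Σₖ₌₁^319 k − Σₖ₌₁^15 k
= 319·320/2 − 15·16/2
= 51040 − 120 = 50920

Σk = 50920


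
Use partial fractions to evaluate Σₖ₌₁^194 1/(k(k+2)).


1/(k(k+2)) = (1/2)·(1/k - 1/(k+2)) (partial fractions)
Telescoping: Σ = (1/2)·(1 + 1/2 - 1/195 - 1/196) = 56939/76440

Sum = 56939/76440


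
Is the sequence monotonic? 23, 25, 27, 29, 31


Differences: 2, 2, 2, 2
All differences > 0 → strictly INCREASING

Monotonically increasing


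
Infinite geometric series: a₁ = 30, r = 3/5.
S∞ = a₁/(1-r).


S∞ = a₁/(1-r) = 30/(1 - 3/5)
= 30/(2/5)
= 75

S∞ = 75


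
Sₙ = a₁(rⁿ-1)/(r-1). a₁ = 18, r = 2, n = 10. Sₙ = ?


Sₙ = 18×(2^10 - 1)/(2 - 1)
= 18×(1024 - 1)/1
= 18×1023/1
= 18414

S_10 = 18414


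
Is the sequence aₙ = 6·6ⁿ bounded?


aₙ = 6·6ⁿ → as n→∞, aₙ→∞ (since base 6 > 1)
No finite upper bound exists
The sequence is UNBOUNDED

Unbounded (aₙ → ∞ as n → ∞)


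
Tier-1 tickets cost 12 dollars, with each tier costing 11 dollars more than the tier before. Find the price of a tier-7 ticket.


aₙ = a₁ + (n-1)d
= 12 + (7-1)×11
= 12 + 66
= 78

a_7 = 78


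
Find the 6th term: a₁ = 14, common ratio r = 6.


aₙ = a₁·r^(n-1)
= 14×6^5
= 14×7776
= 108864

a_6 = 108864


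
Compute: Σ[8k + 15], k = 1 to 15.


Σ(8k+15) = 8·Σk + 15·n
= 8·120 + 15·15
= 960 + 225 = 1185

Σ = 1185


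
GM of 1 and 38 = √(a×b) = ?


GM = √(1×38) = √38 = 6.1644

GM = 6.1644


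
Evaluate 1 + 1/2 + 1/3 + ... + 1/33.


H_33 = 1/1 + 1/2 + 1/3 + ... + 1/33
= 53676090078349/13127595717600
≈ 4.0888

H_33 = 53676090078349/13127595717600 ≈ 4.0888


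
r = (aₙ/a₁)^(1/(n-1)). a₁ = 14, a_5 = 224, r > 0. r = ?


r^(n-1) = aₙ/a₁
r^4 = 224/14 = 16
r = 16^(1/4)
= ±2; taking r > 0 gives r = 2

r = 2


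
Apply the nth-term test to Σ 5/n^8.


lim(n→∞) 5/n^8 = 0
lim aₙ = 0 → nth-term test is INCONCLUSIVE
(Need other tests; this is actually a convergent p-series with p=8 > 1)

Inconclusive (lim aₙ = 0; need another test)


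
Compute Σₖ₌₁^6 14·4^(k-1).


Sₙ = 14×(4^6 - 1)/(4 - 1)
= 14×(4096 - 1)/3
= 14×4095/3
= 19110

S_6 = 19110


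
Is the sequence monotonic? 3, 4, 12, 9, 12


Differences: 1, 8, -3, 3
Difference at position 1 is +1 (> 0) but position 3 is -3 (< 0) — sequence both rises and falls
→ NOT monotonic

Not monotonic


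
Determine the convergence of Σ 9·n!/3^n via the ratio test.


aₙ = 9·n!/3^n
a_{n+1}/aₙ = (n+1)!/3^(n+1) × 3^n/n!  (constant 9 cancels)
= (n+1)/3
L = lim(n→∞) (n+1)/3 = ∞
L > 1 → series DIVERGES

Diverges (ratio test: L = ∞ > 1)


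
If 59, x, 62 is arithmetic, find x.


AM = (59 + 62)/2 = 121/2 = 60.5

AM = 60.5


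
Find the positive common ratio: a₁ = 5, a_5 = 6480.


r^(n-1) = aₙ/a₁
r^4 = 6480/5 = 1296
r = 1296^(1/4)
= ±6; taking r > 0 gives r = 6

r = 6


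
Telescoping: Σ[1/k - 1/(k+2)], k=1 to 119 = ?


Telescoping with gap 2: two head and two tail terms survive.
= (1 + 1/2) - (1/120 + 1/121)
= 3/2 - 1/120 - 1/121 = 21539/14520

Sum = 21539/14520


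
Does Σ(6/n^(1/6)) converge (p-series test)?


p-series test: Σ c/n^p converges if p > 1, diverges if p ≤ 1 (constant c > 0 doesn't affect convergence).
p = 1/6
1/6 ≤ 1 → DIVERGES

Diverges (p = 1/6 ≤ 1)


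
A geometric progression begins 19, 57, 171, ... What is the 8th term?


aₙ = a₁·r^(n-1)
= 19×3^7
= 19×2187
= 41553

a_8 = 41553


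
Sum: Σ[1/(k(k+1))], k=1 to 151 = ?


1/(k(k+1)) = 1/k - 1/(k+1) (partial fractions)
Telescoping: Σ = 1 - 1/152 = 151/152

Sum = 151/152


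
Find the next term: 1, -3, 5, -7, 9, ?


Pattern: alternating sign, magnitude arithmetic (d=2)
Terms: 1, -3, 5, -7, 9
Next term = -11

Next term = -11


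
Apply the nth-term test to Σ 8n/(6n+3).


lim(n→∞) 8n/(6n+3) = 8/6 = 4/3  (divide numerator and denominator by n)
lim aₙ = 4/3 ≠ 0 → series DIVERGES

Diverges (lim aₙ = 4/3 ≠ 0)


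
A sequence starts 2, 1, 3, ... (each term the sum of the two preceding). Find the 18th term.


Computing iteratively: 2, 1, 3, 4, 7, 11, 18, 29, 47, 76, 123, 199, ...
a_18 = 3571

a_18 = 3571


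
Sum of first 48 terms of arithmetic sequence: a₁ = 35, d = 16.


aₙ = 35 + (48-1)×16 = 787
Sₙ = n(a₁+aₙ)/2 = 48×(35+787)/2
= 48×822/2 = 19728

S_48 = 19728


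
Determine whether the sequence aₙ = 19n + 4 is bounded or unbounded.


aₙ = 19n + 4 → as n→∞, aₙ→∞
No finite upper bound exists
The sequence is UNBOUNDED

Unbounded (aₙ → ∞ as n → ∞)


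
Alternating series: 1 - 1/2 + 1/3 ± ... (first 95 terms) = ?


S = 1 - 1/2 + 1/3 - 1/4 + 1/5 - 1/6 + 1/7 - 1/8 ± ...
= 0.6984
(Full series converges to +ln(2) ≈ +0.6931)

S_95 = 0.6984


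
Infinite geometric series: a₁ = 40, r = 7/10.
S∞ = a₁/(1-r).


S∞ = a₁/(1-r) = 40/(1 - 7/10)
= 40/(3/10)
= 400/3

S∞ = 400/3


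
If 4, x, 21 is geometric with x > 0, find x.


GM = √(4×21) = √84 = 9.1652

GM = 9.1652


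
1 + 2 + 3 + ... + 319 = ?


n(n+1)/2 = 319×320/2 = 102080/2 = 51040

Σk = 51040


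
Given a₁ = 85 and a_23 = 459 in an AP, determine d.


d = (aₙ - a₁)/(n-1)
= (459 - 85)/(23-1)
= 374/22 = 17

d = 17


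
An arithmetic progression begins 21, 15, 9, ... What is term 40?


aₙ = a₁ + (n-1)d
= 21 + (40-1)×-6
= 21 - 234
= -213

a_40 = -213


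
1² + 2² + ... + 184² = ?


n = 184
n(n+1)(2n+1)/6 = 184×185×369/6
= 12560760/6 = 2093460

Σk² = 2093460


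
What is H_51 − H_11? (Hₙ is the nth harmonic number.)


Σₖ₌12^51 1/k = 1/12 + 1/13 + 1/14 + ... + 1/51
= 4645268866599554270339/3099044504245996706400
≈ 1.4989

Sum = 4645268866599554270339/3099044504245996706400 ≈ 1.4989


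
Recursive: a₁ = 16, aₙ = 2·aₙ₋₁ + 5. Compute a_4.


Computing step by step:
a_1 = 16
a_2 = 37
a_3 = 79
a_4 = 163


a_4 = 163


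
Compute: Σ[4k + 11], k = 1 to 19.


Σ(4k+11) = 4·Σk + 11·n
= 4·190 + 11·19
= 760 + 209 = 969

Σ = 969


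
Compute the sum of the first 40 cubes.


n(n+1)/2 = 40×41/2 = 820
Σk³ = 820² = 672400

Σk³ = 672400


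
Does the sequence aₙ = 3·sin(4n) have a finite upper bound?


For all n, -1 ≤ sin(4n) ≤ 1, so -3 ≤ 3·sin(4n) ≤ 3
Lower bound: -3, Upper bound: 3
The sequence IS bounded

Bounded (-3 ≤ aₙ ≤ 3)


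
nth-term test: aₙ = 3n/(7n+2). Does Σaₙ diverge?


lim(n→∞) 3n/(7n+2) = 3/7 = 3/7  (divide numerator and denominator by n)
lim aₙ = 3/7 ≠ 0 → series DIVERGES

Diverges (lim aₙ = 3/7 ≠ 0)


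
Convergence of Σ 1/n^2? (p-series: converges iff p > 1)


p-series test: Σ c/n^p converges if p > 1, diverges if p ≤ 1 (constant c > 0 doesn't affect convergence).
p = 2
2 > 1 → CONVERGES

Converges (p = 2 > 1)


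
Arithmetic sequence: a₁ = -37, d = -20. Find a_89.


aₙ = a₁ + (n-1)d
= -37 + (89-1)×-20
= -37 - 1760
= -1797

a_89 = -1797


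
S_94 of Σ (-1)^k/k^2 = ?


S = -1 + 1/4 - 1/9 + 1/16 - 1/25 + 1/36 - 1/49 + 1/64 ± ...
= -0.8224
(Full series converges to -π²/12 ≈ -0.8225)

S_94 = -0.8224


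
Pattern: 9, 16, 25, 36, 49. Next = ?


Pattern: perfect squares: n²
Terms: 9, 16, 25, 36, 49
Next term = 64

Next term = 64


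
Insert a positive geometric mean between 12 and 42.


GM = √(12×42) = √504 = 22.4499

GM = 22.4499


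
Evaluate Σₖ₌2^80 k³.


Σₖ₌2^80 k³ = [80·81/2]² − [1·2/2]²
= 10497600 − 1 = 10497599

Σk³ = 10497599


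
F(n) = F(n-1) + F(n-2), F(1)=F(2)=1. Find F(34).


Fibonacci sequence: 1, 1, 2, 3, 5, 8, 13, 21, 34, 55, 89, ...
F(34) = 5702887

F(34) = 5702887


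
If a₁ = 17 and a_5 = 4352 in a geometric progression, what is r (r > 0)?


r^(n-1) = aₙ/a₁
r^4 = 4352/17 = 256
r = 256^(1/4)
= ±4; taking r > 0 gives r = 4

r = 4


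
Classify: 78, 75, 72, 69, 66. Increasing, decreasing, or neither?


Differences: -3, -3, -3, -3
All differences < 0 → strictly DECREASING

Monotonically decreasing


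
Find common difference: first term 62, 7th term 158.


d = (aₙ - a₁)/(n-1)
= (158 - 62)/(7-1)
= 96/6 = 16

d = 16


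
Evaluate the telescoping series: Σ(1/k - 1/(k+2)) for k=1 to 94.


Telescoping with gap 2: two head and two tail terms survive.
= (1 + 1/2) - (1/95 + 1/96)
= 3/2 - 1/95 - 1/96 = 13489/9120

Sum = 13489/9120


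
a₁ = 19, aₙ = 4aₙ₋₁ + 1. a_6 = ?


Computing step by step:
a_1 = 19
a_2 = 77
a_3 = 309
a_4 = 1237
a_5 = 4949
a_6 = 19797


a_6 = 19797


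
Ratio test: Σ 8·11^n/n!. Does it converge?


aₙ = 8·11^n/n!
a_{n+1}/aₙ = 11^(n+1)/(n+1)! × n!/11^n  (constant 8 cancels)
= 11/(n+1)
L = lim(n→∞) 11/(n+1) = 0
L < 1 → series CONVERGES

Converges (ratio test: L = 0 < 1)


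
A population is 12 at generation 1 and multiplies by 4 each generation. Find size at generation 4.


aₙ = a₁·r^(n-1)
= 12×4^3
= 12×64
= 768

a_4 = 768


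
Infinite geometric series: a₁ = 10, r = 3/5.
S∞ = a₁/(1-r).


S∞ = a₁/(1-r) = 10/(1 - 3/5)
= 10/(2/5)
= 25

S∞ = 25


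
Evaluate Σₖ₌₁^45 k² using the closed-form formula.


n = 45
n(n+1)(2n+1)/6 = 45×46×91/6
= 188370/6 = 31395

Σk² = 31395


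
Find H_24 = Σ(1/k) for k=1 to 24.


H_24 = 1/1 + 1/2 + 1/3 + ... + 1/24
= 1347822955/356948592
≈ 3.776

H_24 = 1347822955/356948592 ≈ 3.776


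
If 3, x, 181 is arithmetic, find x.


AM = (3 + 181)/2 = 184/2 = 92

AM = 92


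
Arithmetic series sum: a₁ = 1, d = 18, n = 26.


aₙ = 1 + (26-1)×18 = 451
Sₙ = n(a₁+aₙ)/2 = 26×(1+451)/2
= 26×452/2 = 5876

S_26 = 5876


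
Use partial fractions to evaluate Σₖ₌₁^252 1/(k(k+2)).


1/(k(k+2)) = (1/2)·(1/k - 1/(k+2)) (partial fractions)
Telescoping: Σ = (1/2)·(1 + 1/2 - 1/253 - 1/254) = 47943/64262

Sum = 47943/64262


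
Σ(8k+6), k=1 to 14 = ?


Σ(8k+6) = 8·Σk + 6·n
= 8·105 + 6·14
= 840 + 84 = 924

Σ = 924


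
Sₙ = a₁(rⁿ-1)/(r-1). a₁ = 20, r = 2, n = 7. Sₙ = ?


Sₙ = 20×(2^7 - 1)/(2 - 1)
= 20×(128 - 1)/1
= 20×127/1
= 2540

S_7 = 2540


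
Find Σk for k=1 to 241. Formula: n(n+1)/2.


n(n+1)/2 = 241×242/2 = 58322/2 = 29161

Σk = 29161


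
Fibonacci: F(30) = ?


Fibonacci sequence: 1, 1, 2, 3, 5, 8, 13, 21, 34, 55, 89, ...
F(30) = 832040

F(30) = 832040


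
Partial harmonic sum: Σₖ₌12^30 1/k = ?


Σₖ₌12^30 1/k = 1/12 + 1/13 + 1/14 + ... + 1/30
= 2271118025257/2329089562800
≈ 0.9751

Sum = 2271118025257/2329089562800 ≈ 0.9751


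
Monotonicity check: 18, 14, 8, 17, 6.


Differences: -4, -6, 9, -11
Difference at position 3 is +9 (> 0) but position 1 is -4 (< 0) — sequence both rises and falls
→ NOT monotonic

Not monotonic


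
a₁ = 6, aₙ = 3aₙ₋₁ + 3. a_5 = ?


Computing step by step:
a_1 = 6
a_2 = 21
a_3 = 66
a_4 = 201
a_5 = 606


a_5 = 606


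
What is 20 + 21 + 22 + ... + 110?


Σₖ₌20^110 k = Σₖ₌₁^110 k − Σₖ₌₁^19 k
= 110·111/2 − 19·20/2
= 6105 − 190 = 5915

Σk = 5915


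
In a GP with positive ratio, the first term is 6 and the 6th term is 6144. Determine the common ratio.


r^(n-1) = aₙ/a₁
r^5 = 6144/6 = 1024
r = 1024^(1/5)
= 4

r = 4


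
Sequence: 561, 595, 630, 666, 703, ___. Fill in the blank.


Pattern: triangular numbers: n(n+1)/2
Terms: 561, 595, 630, 666, 703
Next term = 741

Next term = 741


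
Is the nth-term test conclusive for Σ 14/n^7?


lim(n→∞) 14/n^7 = 0
lim aₙ = 0 → nth-term test is INCONCLUSIVE
(Need other tests; this is actually a convergent p-series with p=7 > 1)

Inconclusive (lim aₙ = 0; need another test)


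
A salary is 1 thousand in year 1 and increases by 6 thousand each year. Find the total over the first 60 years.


aₙ = 1 + (60-1)×6 = 355
Sₙ = n(a₁+aₙ)/2 = 60×(1+355)/2
= 60×356/2 = 10680

S_60 = 10680


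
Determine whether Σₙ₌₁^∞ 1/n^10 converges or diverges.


p-series test: Σ c/n^p converges if p > 1, diverges if p ≤ 1 (constant c > 0 doesn't affect convergence).
p = 10
10 > 1 → CONVERGES

Converges (p = 10 > 1)


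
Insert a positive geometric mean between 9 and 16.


GM = √(9×16) = √144 = 12

GM = 12
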